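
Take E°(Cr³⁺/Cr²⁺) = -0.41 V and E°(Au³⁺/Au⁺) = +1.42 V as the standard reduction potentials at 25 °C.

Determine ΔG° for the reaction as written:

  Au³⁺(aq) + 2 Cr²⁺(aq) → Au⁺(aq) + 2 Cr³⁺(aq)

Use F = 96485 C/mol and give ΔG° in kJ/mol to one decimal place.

As written, Au³⁺/Au⁺ is reduced (cathode) and Cr³⁺/Cr²⁺ is oxidised (anode), so E°cell = (+1.42) − (-0.41) = +1.83 V.
Balancing electrons gives n = 2.
ΔG° = −nFE° = −(2)(96485)(+1.83) = -353,135 J = -353.1 kJ/mol.

-353.1 kJ/mol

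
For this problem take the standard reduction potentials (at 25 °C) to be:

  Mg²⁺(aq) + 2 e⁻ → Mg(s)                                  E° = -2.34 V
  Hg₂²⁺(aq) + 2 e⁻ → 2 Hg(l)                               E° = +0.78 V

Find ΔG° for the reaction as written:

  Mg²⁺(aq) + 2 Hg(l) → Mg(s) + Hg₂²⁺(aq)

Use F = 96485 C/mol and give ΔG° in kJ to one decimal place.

+602.1 kJ

As written, Mg²⁺/Mg is reduced (cathode) and Hg₂²⁺/Hg is oxidised (anode), so E°cell = (-2.34) − (+0.78) = -3.12 V.
Balancing electrons gives n = 2.
ΔG° = −nFE° = −(2)(96485)(-3.12) = 602,066 J = +602.1 kJ.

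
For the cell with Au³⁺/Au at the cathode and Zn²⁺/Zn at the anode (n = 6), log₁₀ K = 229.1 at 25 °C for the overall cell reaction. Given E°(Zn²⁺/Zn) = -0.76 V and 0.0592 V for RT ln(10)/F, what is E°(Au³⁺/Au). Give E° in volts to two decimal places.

+1.50 V

E°cell = (0.0592/n)·log K = (0.0592/6)(229.1) = +2.260 V.
Since Au³⁺/Au is the cathode and Zn²⁺/Zn the anode, E°cell = E°(Au³⁺/Au) − E°(Zn²⁺/Zn).
So E°(Au³⁺/Au) = E°cell + E°(Zn²⁺/Zn) = +2.260 + (-0.76) = +1.50 V.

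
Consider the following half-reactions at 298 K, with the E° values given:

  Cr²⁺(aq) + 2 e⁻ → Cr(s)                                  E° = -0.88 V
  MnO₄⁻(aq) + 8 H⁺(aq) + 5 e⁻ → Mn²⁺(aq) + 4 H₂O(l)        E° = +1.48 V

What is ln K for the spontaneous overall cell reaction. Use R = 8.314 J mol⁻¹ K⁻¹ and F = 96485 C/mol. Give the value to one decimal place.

919.1

Cathode: MnO₄⁻/Mn²⁺; anode: Cr²⁺/Cr. E°cell = (+1.48) − (-0.88) = +2.36 V, with n = 10.
ΔG° = −nFE° = −RT ln K, so ln K = nFE°/(RT) = (10)(96485)(+2.36) / ((8.314)(298)) = 919.064.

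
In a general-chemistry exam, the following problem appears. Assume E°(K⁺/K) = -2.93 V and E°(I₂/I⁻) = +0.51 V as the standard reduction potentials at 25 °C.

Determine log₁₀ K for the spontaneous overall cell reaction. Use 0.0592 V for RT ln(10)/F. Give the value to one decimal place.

Cathode: I₂/I⁻; anode: K⁺/K. E°cell = +3.44 V, n = 2.
log K = nE°cell / 0.0592 = (2)(+3.44) / 0.0592 = 116.2.

116.2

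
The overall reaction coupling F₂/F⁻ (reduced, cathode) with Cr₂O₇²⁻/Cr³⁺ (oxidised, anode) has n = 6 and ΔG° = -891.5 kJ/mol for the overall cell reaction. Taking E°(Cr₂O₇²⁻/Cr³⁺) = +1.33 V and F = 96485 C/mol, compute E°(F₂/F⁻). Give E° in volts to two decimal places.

E°cell = −ΔG°/(nF) = −(-891.5×10³)/((6)(96485)) = +1.540 V.
Since F₂/F⁻ is the cathode and Cr₂O₇²⁻/Cr³⁺ the anode, E°cell = E°(F₂/F⁻) − E°(Cr₂O₇²⁻/Cr³⁺).
So E°(F₂/F⁻) = E°cell + E°(Cr₂O₇²⁻/Cr³⁺) = +1.540 + (+1.33) = +2.87 V.

+2.87 V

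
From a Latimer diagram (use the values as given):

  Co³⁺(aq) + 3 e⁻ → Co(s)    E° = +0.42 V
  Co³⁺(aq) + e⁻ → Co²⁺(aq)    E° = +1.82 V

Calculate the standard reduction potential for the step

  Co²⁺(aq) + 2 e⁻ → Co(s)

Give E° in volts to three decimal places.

-0.280 V

Sequential free energies add, so n₃E°₃ = n₁E°₁ + n₂E°₂.
With n₃ = 3, and the known step contributing 1×(+1.82) V, the unknown satisfies 2·E° = 3×(+0.42) − 1×(+1.82) = -0.560.
E° = -0.560 / 2 = -0.280 V.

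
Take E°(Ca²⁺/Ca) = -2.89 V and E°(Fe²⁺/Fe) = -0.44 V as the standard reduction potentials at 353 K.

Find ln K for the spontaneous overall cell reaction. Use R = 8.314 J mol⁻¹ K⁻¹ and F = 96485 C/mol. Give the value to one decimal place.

161.1

Cathode: Fe²⁺/Fe; anode: Ca²⁺/Ca. E°cell = (-0.44) − (-2.89) = +2.45 V, with n = 2.
ΔG° = −nFE° = −RT ln K, so ln K = nFE°/(RT) = (2)(96485)(+2.45) / ((8.314)(353)) = 161.091.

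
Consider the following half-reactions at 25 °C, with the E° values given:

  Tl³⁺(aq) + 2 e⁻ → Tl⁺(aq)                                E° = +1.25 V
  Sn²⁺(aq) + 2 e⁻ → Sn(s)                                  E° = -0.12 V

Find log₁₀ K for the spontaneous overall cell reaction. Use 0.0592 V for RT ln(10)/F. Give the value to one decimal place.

46.3

Cathode: Tl³⁺/Tl⁺; anode: Sn²⁺/Sn. E°cell = +1.37 V, n = 2.
log K = nE°cell / 0.0592 = (2)(+1.37) / 0.0592 = 46.3.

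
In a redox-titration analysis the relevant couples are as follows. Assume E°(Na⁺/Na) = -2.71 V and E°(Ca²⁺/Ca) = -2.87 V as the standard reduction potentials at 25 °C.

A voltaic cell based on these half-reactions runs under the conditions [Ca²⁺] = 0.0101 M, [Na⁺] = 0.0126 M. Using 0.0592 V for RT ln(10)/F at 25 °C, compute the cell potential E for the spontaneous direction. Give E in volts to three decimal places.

Na⁺/Na is the cathode (higher E°), Ca²⁺/Ca the anode: E°cell = -2.71 − (-2.87) = +0.16 V, n = 2.
Overall: 2 Na⁺(aq) + Ca(s) → 2 Na(s) + Ca²⁺(aq)
Q = [Ca²⁺] / ([Na⁺]^2); log Q = 1.804.
E = E° − (0.0592/n) log Q = +0.16 − (0.0592/2)(1.804) = +0.107 V.

+0.107 V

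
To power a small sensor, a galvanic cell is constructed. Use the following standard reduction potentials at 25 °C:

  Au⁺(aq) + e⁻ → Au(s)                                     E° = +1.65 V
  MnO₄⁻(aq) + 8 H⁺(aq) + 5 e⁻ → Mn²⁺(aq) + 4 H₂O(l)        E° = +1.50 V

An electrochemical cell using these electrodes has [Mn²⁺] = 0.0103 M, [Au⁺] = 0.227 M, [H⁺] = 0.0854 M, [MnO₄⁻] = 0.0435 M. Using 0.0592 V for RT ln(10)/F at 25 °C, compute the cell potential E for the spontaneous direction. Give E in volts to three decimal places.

+0.206 V

Au⁺/Au is the cathode (higher E°), MnO₄⁻/Mn²⁺ the anode: E°cell = +1.65 − (+1.50) = +0.15 V, n = 5.
Overall: 5 Au⁺(aq) + Mn²⁺(aq) + 4 H₂O(l) → 5 Au(s) + MnO₄⁻(aq) + 8 H⁺(aq)
Q = [MnO₄⁻]·[H⁺]^8 / ([Au⁺]^5·[Mn²⁺]); log Q = -4.703.
E = E° − (0.0592/n) log Q = +0.15 − (0.0592/5)(-4.703) = +0.206 V.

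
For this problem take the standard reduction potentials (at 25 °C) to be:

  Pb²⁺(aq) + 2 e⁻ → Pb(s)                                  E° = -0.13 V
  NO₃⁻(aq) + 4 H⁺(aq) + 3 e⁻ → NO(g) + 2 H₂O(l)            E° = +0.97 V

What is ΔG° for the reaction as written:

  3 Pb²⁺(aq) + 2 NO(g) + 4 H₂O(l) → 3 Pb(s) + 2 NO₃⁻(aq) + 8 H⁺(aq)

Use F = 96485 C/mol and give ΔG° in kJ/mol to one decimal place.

+636.8 kJ/mol

As written, Pb²⁺/Pb is reduced (cathode) and NO₃⁻/NO is oxidised (anode), so E°cell = (-0.13) − (+0.97) = -1.10 V.
Balancing electrons gives n = 6.
ΔG° = −nFE° = −(6)(96485)(-1.10) = 636,801 J = +636.8 kJ/mol.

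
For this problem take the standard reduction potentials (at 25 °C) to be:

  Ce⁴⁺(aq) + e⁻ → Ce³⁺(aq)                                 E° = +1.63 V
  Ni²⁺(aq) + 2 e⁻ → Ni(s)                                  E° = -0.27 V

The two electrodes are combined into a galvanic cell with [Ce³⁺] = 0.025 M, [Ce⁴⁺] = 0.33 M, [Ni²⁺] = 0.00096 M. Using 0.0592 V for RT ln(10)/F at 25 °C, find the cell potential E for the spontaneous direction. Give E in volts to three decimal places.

+2.056 V

Ce⁴⁺/Ce³⁺ is the cathode (higher E°), Ni²⁺/Ni the anode: E°cell = +1.63 − (-0.27) = +1.90 V, n = 2.
Overall: 2 Ce⁴⁺(aq) + Ni(s) → 2 Ce³⁺(aq) + Ni²⁺(aq)
Q = [Ce³⁺]^2·[Ni²⁺] / ([Ce⁴⁺]^2); log Q = -5.259.
E = E° − (0.0592/n) log Q = +1.90 − (0.0592/2)(-5.259) = +2.056 V.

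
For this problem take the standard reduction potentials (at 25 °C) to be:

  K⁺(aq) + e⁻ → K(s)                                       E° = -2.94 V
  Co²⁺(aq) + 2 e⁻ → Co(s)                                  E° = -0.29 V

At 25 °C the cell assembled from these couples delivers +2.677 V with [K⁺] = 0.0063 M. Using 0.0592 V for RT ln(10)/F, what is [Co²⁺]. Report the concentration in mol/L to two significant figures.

0.00032 M

Co²⁺/Co is the cathode, K⁺/K the anode: E°cell = +2.65 V, n = 2.
Overall reaction: Co²⁺(aq) + 2 K(s) → Co(s) + 2 K⁺(aq); Q = [K⁺]^2/[Co²⁺]^1.
From E = E° − (0.0592/n) log Q: log Q = (E° − E)·n/0.0592 = (+2.65 − (+2.677))·2/0.0592 = -0.9122.
So 1·log[Co²⁺] = 2·log(0.0063) − log Q = -4.4013 − (-0.9122) = -3.4891; [Co²⁺] = 10^(-3.4891) ≈ 0.00032 M.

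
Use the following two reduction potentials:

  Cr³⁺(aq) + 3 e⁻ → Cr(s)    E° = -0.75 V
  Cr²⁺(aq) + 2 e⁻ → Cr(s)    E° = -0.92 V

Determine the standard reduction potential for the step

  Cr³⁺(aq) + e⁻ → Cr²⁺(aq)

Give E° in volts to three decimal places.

-0.410 V

Sequential free energies add, so n₃E°₃ = n₁E°₁ + n₂E°₂.
With n₃ = 3, and the known step contributing 2×(-0.92) V, the unknown satisfies 1·E° = 3×(-0.75) − 2×(-0.92) = -0.410.
E° = -0.410 / 1 = -0.410 V.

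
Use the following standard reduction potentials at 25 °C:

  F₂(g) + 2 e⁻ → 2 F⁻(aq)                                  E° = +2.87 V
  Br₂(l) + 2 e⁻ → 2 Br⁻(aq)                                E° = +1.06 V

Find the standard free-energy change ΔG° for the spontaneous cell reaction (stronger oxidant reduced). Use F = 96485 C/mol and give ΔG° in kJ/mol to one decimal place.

-349.3 kJ/mol

F₂/F⁻ (E° = +2.87 V) is the cathode; Br₂/Br⁻ (E° = +1.06 V) is the anode, so E°cell = +1.81 V.
Balancing electrons gives n = 2 (lcm of 2 and 2).
ΔG° = −nFE° = −(2)(96485)(+1.81) = -349,276 J = -349.3 kJ/mol.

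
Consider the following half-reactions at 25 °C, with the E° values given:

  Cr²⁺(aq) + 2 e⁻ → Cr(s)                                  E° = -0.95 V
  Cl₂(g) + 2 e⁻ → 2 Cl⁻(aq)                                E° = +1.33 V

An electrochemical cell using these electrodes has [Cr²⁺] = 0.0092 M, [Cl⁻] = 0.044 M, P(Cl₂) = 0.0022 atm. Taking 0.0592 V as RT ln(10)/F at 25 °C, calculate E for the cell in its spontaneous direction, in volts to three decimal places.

+2.342 V

Cl₂/Cl⁻ is the cathode (higher E°), Cr²⁺/Cr the anode: E°cell = +1.33 − (-0.95) = +2.28 V, n = 2.
Overall: Cl₂(g) + Cr(s) → 2 Cl⁻(aq) + Cr²⁺(aq)
Q = [Cl⁻]^2·[Cr²⁺] / (P(Cl₂)); log Q = -2.092.
E = E° − (0.0592/n) log Q = +2.28 − (0.0592/2)(-2.092) = +2.342 V.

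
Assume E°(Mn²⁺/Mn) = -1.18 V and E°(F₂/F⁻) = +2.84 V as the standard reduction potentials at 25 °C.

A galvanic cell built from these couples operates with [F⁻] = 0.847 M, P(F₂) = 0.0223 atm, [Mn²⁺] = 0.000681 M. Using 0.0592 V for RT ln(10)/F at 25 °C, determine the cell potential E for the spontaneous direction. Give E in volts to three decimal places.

F₂/F⁻ is the cathode (higher E°), Mn²⁺/Mn the anode: E°cell = +2.84 − (-1.18) = +4.02 V, n = 2.
Overall: F₂(g) + Mn(s) → 2 F⁻(aq) + Mn²⁺(aq)
Q = [F⁻]^2·[Mn²⁺] / (P(F₂)); log Q = -1.659.
E = E° − (0.0592/n) log Q = +4.02 − (0.0592/2)(-1.659) = +4.069 V.

+4.069 V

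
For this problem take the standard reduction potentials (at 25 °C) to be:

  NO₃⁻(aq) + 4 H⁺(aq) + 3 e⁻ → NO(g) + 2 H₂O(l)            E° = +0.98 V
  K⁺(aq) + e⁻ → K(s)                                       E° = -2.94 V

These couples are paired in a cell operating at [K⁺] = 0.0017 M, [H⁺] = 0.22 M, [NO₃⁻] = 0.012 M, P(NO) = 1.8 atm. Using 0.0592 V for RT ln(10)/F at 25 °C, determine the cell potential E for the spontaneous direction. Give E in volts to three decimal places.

NO₃⁻/NO is the cathode (higher E°), K⁺/K the anode: E°cell = +0.98 − (-2.94) = +3.92 V, n = 3.
Overall: NO₃⁻(aq) + 4 H⁺(aq) + 3 K(s) → NO(g) + 2 H₂O(l) + 3 K⁺(aq)
Q = P(NO)·[K⁺]^3 / ([NO₃⁻]·[H⁺]^4); log Q = -3.502.
E = E° − (0.0592/n) log Q = +3.92 − (0.0592/3)(-3.502) = +3.989 V.

+3.989 V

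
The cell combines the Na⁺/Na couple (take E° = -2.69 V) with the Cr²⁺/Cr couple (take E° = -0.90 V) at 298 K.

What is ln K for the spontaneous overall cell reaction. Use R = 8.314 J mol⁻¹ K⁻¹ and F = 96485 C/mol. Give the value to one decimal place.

Cathode: Cr²⁺/Cr; anode: Na⁺/Na. E°cell = (-0.90) − (-2.69) = +1.79 V, with n = 2.
ΔG° = −nFE° = −RT ln K, so ln K = nFE°/(RT) = (2)(96485)(+1.79) / ((8.314)(298)) = 139.417.

139.4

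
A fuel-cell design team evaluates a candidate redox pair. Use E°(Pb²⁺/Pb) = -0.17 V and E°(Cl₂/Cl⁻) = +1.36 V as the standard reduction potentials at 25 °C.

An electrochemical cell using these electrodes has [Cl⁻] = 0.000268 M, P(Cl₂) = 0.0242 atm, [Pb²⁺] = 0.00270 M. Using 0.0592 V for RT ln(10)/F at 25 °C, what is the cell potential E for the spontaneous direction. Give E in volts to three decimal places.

Cl₂/Cl⁻ is the cathode (higher E°), Pb²⁺/Pb the anode: E°cell = +1.36 − (-0.17) = +1.53 V, n = 2.
Overall: Cl₂(g) + Pb(s) → 2 Cl⁻(aq) + Pb²⁺(aq)
Q = [Cl⁻]^2·[Pb²⁺] / (P(Cl₂)); log Q = -8.096.
E = E° − (0.0592/n) log Q = +1.53 − (0.0592/2)(-8.096) = +1.770 V.

+1.770 V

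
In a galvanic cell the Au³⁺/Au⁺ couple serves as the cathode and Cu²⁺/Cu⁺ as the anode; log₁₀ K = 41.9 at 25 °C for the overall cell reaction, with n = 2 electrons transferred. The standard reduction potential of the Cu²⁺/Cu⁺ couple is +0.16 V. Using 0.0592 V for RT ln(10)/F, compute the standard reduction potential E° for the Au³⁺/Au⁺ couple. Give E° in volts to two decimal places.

+1.40 V

E°cell = (0.0592/n)·log K = (0.0592/2)(41.9) = +1.240 V.
Since Au³⁺/Au⁺ is the cathode and Cu²⁺/Cu⁺ the anode, E°cell = E°(Au³⁺/Au⁺) − E°(Cu²⁺/Cu⁺).
So E°(Au³⁺/Au⁺) = E°cell + E°(Cu²⁺/Cu⁺) = +1.240 + (+0.16) = +1.40 V.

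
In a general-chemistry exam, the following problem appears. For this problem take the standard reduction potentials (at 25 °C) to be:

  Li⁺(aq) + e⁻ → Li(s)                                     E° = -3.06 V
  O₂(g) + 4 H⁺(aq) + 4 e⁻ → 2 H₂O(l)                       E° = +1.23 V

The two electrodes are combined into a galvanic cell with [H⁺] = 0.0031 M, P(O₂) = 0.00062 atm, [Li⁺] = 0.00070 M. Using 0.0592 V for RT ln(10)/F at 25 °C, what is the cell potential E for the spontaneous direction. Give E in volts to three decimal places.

O₂/H₂O is the cathode (higher E°), Li⁺/Li the anode: E°cell = +1.23 − (-3.06) = +4.29 V, n = 4.
Overall: O₂(g) + 4 H⁺(aq) + 4 Li(s) → 2 H₂O(l) + 4 Li⁺(aq)
Q = [Li⁺]^4 / (P(O₂)·[H⁺]^4); log Q = 0.623.
E = E° − (0.0592/n) log Q = +4.29 − (0.0592/4)(0.623) = +4.281 V.

+4.281 V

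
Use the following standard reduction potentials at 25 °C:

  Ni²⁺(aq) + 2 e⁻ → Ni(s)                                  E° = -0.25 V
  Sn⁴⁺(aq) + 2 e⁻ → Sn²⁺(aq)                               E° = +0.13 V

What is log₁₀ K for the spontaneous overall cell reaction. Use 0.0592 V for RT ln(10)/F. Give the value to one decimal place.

12.8

Cathode: Sn⁴⁺/Sn²⁺; anode: Ni²⁺/Ni. E°cell = +0.38 V, n = 2.
log K = nE°cell / 0.0592 = (2)(+0.38) / 0.0592 = 12.8.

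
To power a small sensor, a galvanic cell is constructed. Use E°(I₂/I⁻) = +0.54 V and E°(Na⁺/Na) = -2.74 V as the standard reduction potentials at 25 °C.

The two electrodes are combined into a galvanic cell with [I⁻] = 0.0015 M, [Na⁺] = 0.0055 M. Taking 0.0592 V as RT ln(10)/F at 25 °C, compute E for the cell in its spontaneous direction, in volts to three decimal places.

+3.581 V

I₂/I⁻ is the cathode (higher E°), Na⁺/Na the anode: E°cell = +0.54 − (-2.74) = +3.28 V, n = 2.
Overall: I₂(s) + 2 Na(s) → 2 I⁻(aq) + 2 Na⁺(aq)
Q = [I⁻]^2·[Na⁺]^2; log Q = -10.167.
E = E° − (0.0592/n) log Q = +3.28 − (0.0592/2)(-10.167) = +3.581 V.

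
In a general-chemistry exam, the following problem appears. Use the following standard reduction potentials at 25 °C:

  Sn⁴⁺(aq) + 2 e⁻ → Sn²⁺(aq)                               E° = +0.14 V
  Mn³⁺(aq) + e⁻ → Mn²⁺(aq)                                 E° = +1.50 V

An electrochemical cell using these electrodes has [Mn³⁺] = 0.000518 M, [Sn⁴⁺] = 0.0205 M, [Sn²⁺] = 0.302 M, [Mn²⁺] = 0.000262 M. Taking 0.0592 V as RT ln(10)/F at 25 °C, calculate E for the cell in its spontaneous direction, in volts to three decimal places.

Mn³⁺/Mn²⁺ is the cathode (higher E°), Sn⁴⁺/Sn²⁺ the anode: E°cell = +1.50 − (+0.14) = +1.36 V, n = 2.
Overall: 2 Mn³⁺(aq) + Sn²⁺(aq) → 2 Mn²⁺(aq) + Sn⁴⁺(aq)
Q = [Mn²⁺]^2·[Sn⁴⁺] / ([Mn³⁺]^2·[Sn²⁺]); log Q = -1.760.
E = E° − (0.0592/n) log Q = +1.36 − (0.0592/2)(-1.760) = +1.412 V.

+1.412 V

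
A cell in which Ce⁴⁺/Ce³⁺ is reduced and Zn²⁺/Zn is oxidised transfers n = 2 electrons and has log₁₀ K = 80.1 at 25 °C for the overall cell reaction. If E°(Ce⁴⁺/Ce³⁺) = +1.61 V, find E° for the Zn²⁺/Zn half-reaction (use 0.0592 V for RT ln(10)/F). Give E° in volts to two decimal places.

-0.76 V

E°cell = (0.0592/n)·log K = (0.0592/2)(80.1) = +2.371 V.
Since Ce⁴⁺/Ce³⁺ is the cathode and Zn²⁺/Zn the anode, E°cell = E°(Ce⁴⁺/Ce³⁺) − E°(Zn²⁺/Zn).
So E°(Zn²⁺/Zn) = E°(Ce⁴⁺/Ce³⁺) − E°cell = (+1.61) − (+2.371) = -0.76 V.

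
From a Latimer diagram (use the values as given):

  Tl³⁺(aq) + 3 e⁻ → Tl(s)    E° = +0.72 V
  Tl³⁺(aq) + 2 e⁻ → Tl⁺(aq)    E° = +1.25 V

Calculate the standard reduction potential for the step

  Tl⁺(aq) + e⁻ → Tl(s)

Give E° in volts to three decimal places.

-0.340 V

Sequential free energies add, so n₃E°₃ = n₁E°₁ + n₂E°₂.
With n₃ = 3, and the known step contributing 2×(+1.25) V, the unknown satisfies 1·E° = 3×(+0.72) − 2×(+1.25) = -0.340.
E° = -0.340 / 1 = -0.340 V.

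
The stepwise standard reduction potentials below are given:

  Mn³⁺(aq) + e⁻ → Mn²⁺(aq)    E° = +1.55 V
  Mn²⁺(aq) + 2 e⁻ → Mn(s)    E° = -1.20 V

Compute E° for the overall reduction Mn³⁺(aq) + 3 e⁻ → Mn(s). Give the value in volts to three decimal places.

-0.283 V

Since ΔG° = −nFE° is additive over sequential reductions, n₃E°₃ = n₁E°₁ + n₂E°₂.
E°₃ = (1×+1.55 + 2×-1.20) / 3 = (-0.850) / 3 = -0.283 V.
Simply averaging or adding the two E° values would be wrong; the electron-weighted sum is required.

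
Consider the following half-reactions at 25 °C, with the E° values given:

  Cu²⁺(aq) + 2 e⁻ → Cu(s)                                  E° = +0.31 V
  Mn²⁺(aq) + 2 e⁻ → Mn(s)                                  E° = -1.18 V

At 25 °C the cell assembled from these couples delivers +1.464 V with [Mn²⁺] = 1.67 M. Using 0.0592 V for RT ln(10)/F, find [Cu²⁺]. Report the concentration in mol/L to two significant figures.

0.22 M

Cu²⁺/Cu is the cathode, Mn²⁺/Mn the anode: E°cell = +1.49 V, n = 2.
Overall reaction: Cu²⁺(aq) + Mn(s) → Cu(s) + Mn²⁺(aq); Q = [Mn²⁺]^1/[Cu²⁺]^1.
From E = E° − (0.0592/n) log Q: log Q = (E° − E)·n/0.0592 = (+1.49 − (+1.464))·2/0.0592 = 0.8784.
So 1·log[Cu²⁺] = 1·log(1.67) − log Q = 0.2227 − (0.8784) = -0.6557; [Cu²⁺] = 10^(-0.6557) ≈ 0.22 M.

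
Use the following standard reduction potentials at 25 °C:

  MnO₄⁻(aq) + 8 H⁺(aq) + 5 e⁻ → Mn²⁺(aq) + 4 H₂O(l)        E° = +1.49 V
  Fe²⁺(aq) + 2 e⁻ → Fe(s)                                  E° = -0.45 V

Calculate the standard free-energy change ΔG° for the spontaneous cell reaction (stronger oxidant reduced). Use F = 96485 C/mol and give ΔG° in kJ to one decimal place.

MnO₄⁻/Mn²⁺ (E° = +1.49 V) is the cathode; Fe²⁺/Fe (E° = -0.45 V) is the anode, so E°cell = +1.94 V.
Balancing electrons gives n = 10 (lcm of 5 and 2).
ΔG° = −nFE° = −(10)(96485)(+1.94) = -1,871,809 J = -1871.8 kJ.

-1871.8 kJ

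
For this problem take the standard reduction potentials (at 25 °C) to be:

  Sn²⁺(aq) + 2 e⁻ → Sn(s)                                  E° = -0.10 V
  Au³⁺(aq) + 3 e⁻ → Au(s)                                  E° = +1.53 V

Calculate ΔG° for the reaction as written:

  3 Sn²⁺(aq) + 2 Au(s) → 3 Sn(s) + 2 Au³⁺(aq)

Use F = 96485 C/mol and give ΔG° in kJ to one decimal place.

As written, Sn²⁺/Sn is reduced (cathode) and Au³⁺/Au is oxidised (anode), so E°cell = (-0.10) − (+1.53) = -1.63 V.
Balancing electrons gives n = 6.
ΔG° = −nFE° = −(6)(96485)(-1.63) = 943,623 J = +943.6 kJ.

+943.6 kJ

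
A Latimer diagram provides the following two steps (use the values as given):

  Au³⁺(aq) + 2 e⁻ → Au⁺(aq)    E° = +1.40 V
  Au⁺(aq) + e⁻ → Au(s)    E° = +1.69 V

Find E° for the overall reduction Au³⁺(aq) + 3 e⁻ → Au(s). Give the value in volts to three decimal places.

+1.497 V

Standard free energies of sequential steps add: ΔG°₃ = ΔG°₁ + ΔG°₂, so n₃E°₃ = n₁E°₁ + n₂E°₂.
E°₃ = (2×+1.40 + 1×+1.69) / 3 = (+4.490) / 3 = +1.497 V.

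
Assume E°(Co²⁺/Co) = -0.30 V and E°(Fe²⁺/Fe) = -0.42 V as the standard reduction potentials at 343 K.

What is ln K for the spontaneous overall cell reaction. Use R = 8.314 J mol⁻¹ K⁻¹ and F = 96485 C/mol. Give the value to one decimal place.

Cathode: Co²⁺/Co; anode: Fe²⁺/Fe. E°cell = (-0.30) − (-0.42) = +0.12 V, with n = 2.
ΔG° = −nFE° = −RT ln K, so ln K = nFE°/(RT) = (2)(96485)(+0.12) / ((8.314)(343)) = 8.120.

8.1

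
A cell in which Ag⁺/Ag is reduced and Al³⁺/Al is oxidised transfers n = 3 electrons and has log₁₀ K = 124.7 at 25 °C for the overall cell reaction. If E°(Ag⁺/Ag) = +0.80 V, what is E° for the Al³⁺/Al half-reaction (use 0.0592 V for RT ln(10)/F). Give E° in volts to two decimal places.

E°cell = (0.0592/n)·log K = (0.0592/3)(124.7) = +2.461 V.
Since Ag⁺/Ag is the cathode and Al³⁺/Al the anode, E°cell = E°(Ag⁺/Ag) − E°(Al³⁺/Al).
So E°(Al³⁺/Al) = E°(Ag⁺/Ag) − E°cell = (+0.80) − (+2.461) = -1.66 V.

-1.66 V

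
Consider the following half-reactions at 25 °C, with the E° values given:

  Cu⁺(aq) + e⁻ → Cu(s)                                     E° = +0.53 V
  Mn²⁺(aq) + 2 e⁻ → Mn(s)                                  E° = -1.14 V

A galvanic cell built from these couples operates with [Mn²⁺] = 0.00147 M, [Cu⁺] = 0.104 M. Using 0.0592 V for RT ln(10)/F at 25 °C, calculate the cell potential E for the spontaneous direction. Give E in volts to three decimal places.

Cu⁺/Cu is the cathode (higher E°), Mn²⁺/Mn the anode: E°cell = +0.53 − (-1.14) = +1.67 V, n = 2.
Overall: 2 Cu⁺(aq) + Mn(s) → 2 Cu(s) + Mn²⁺(aq)
Q = [Mn²⁺] / ([Cu⁺]^2); log Q = -0.867.
E = E° − (0.0592/n) log Q = +1.67 − (0.0592/2)(-0.867) = +1.696 V.

+1.696 V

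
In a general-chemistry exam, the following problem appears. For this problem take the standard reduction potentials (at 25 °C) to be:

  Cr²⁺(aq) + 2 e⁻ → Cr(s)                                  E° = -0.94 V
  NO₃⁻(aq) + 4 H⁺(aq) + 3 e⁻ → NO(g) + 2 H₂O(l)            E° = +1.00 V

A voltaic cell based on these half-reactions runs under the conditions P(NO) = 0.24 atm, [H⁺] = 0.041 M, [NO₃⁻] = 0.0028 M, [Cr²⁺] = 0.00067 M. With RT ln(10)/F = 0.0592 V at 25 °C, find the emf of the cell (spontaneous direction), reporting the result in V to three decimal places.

+1.886 V

NO₃⁻/NO is the cathode (higher E°), Cr²⁺/Cr the anode: E°cell = +1.00 − (-0.94) = +1.94 V, n = 6.
Overall: 2 NO₃⁻(aq) + 8 H⁺(aq) + 3 Cr(s) → 2 NO(g) + 4 H₂O(l) + 3 Cr²⁺(aq)
Q = P(NO)^2·[Cr²⁺]^3 / ([NO₃⁻]^2·[H⁺]^8); log Q = 5.442.
E = E° − (0.0592/n) log Q = +1.94 − (0.0592/6)(5.442) = +1.886 V.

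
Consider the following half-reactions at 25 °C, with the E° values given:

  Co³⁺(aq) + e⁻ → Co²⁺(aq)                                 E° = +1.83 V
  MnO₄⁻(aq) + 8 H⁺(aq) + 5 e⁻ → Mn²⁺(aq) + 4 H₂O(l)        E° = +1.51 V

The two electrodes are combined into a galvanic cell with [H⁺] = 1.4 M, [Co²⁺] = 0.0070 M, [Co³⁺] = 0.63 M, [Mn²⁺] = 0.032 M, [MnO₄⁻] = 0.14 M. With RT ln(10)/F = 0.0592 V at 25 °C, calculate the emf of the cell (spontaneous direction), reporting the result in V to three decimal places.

+0.414 V

Co³⁺/Co²⁺ is the cathode (higher E°), MnO₄⁻/Mn²⁺ the anode: E°cell = +1.83 − (+1.51) = +0.32 V, n = 5.
Overall: 5 Co³⁺(aq) + Mn²⁺(aq) + 4 H₂O(l) → 5 Co²⁺(aq) + MnO₄⁻(aq) + 8 H⁺(aq)
Q = [Co²⁺]^5·[MnO₄⁻]·[H⁺]^8 / ([Co³⁺]^5·[Mn²⁺]); log Q = -7.961.
E = E° − (0.0592/n) log Q = +0.32 − (0.0592/5)(-7.961) = +0.414 V.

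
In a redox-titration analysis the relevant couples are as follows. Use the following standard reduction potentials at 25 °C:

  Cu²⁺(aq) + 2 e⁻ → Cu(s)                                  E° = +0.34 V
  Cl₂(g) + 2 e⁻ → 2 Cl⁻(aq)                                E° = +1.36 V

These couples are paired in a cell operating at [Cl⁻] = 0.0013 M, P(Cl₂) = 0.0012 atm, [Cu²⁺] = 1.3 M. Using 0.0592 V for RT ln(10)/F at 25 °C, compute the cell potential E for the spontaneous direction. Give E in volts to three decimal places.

+1.101 V

Cl₂/Cl⁻ is the cathode (higher E°), Cu²⁺/Cu the anode: E°cell = +1.36 − (+0.34) = +1.02 V, n = 2.
Overall: Cl₂(g) + Cu(s) → 2 Cl⁻(aq) + Cu²⁺(aq)
Q = [Cl⁻]^2·[Cu²⁺] / (P(Cl₂)); log Q = -2.737.
E = E° − (0.0592/n) log Q = +1.02 − (0.0592/2)(-2.737) = +1.101 V.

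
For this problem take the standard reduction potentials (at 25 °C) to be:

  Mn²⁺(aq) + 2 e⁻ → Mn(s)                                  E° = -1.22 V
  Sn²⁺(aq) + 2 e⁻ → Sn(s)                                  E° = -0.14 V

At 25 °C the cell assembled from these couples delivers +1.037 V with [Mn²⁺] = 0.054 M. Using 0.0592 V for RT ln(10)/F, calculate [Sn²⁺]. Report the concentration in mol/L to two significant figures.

0.0019 M

Sn²⁺/Sn is the cathode, Mn²⁺/Mn the anode: E°cell = +1.08 V, n = 2.
Overall reaction: Sn²⁺(aq) + Mn(s) → Sn(s) + Mn²⁺(aq); Q = [Mn²⁺]^1/[Sn²⁺]^1.
From E = E° − (0.0592/n) log Q: log Q = (E° − E)·n/0.0592 = (+1.08 − (+1.037))·2/0.0592 = 1.4527.
So 1·log[Sn²⁺] = 1·log(0.054) − log Q = -1.2676 − (1.4527) = -2.7203; [Sn²⁺] = 10^(-2.7203) ≈ 0.0019 M.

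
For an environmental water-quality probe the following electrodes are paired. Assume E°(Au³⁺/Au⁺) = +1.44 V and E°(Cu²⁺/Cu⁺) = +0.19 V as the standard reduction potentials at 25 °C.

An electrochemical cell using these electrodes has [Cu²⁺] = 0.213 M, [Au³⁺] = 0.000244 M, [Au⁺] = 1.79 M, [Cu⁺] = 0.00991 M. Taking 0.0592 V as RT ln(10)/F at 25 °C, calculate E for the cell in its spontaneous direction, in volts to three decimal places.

+1.057 V

Au³⁺/Au⁺ is the cathode (higher E°), Cu²⁺/Cu⁺ the anode: E°cell = +1.44 − (+0.19) = +1.25 V, n = 2.
Overall: Au³⁺(aq) + 2 Cu⁺(aq) → Au⁺(aq) + 2 Cu²⁺(aq)
Q = [Au⁺]·[Cu²⁺]^2 / ([Au³⁺]·[Cu⁺]^2); log Q = 6.530.
E = E° − (0.0592/n) log Q = +1.25 − (0.0592/2)(6.530) = +1.057 V.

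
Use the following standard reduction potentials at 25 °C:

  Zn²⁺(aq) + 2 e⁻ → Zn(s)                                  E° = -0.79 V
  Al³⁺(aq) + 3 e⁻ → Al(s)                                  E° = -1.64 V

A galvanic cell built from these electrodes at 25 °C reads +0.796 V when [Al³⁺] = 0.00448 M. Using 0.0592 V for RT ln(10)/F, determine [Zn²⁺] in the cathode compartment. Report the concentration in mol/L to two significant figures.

0.00041 M

Zn²⁺/Zn is the cathode, Al³⁺/Al the anode: E°cell = +0.85 V, n = 6.
Overall reaction: 3 Zn²⁺(aq) + 2 Al(s) → 3 Zn(s) + 2 Al³⁺(aq); Q = [Al³⁺]^2/[Zn²⁺]^3.
From E = E° − (0.0592/n) log Q: log Q = (E° − E)·n/0.0592 = (+0.85 − (+0.796))·6/0.0592 = 5.4730.
So 3·log[Zn²⁺] = 2·log(0.00448) − log Q = -4.6974 − (5.4730) = -10.1704; log[Zn²⁺] = -10.1704 / 3 = -3.3901; [Zn²⁺] = 10^(-3.3901) ≈ 0.00041 M.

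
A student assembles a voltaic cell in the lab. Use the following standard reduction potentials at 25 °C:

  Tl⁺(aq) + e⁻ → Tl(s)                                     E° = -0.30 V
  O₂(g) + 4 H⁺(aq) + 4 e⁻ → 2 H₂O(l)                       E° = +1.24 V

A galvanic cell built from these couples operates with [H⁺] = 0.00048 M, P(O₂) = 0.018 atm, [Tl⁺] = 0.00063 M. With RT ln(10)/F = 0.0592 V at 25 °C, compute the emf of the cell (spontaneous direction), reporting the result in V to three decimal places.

O₂/H₂O is the cathode (higher E°), Tl⁺/Tl the anode: E°cell = +1.24 − (-0.30) = +1.54 V, n = 4.
Overall: O₂(g) + 4 H⁺(aq) + 4 Tl(s) → 2 H₂O(l) + 4 Tl⁺(aq)
Q = [Tl⁺]^4 / (P(O₂)·[H⁺]^4); log Q = 2.217.
E = E° − (0.0592/n) log Q = +1.54 − (0.0592/4)(2.217) = +1.507 V.

+1.507 V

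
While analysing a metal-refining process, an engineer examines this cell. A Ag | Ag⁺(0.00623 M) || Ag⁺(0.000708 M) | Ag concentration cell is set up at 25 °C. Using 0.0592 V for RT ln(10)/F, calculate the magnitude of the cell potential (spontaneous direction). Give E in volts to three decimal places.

+0.056 V

For a concentration cell E°cell = 0. The 0.00623 M side is the cathode (reduction is favoured where [Ag⁺] is higher).
With n = 1, E = −(0.0592/1) log([Ag⁺]ₐₙ/[Ag⁺]꜀ₐₜ) = −(0.0592/1) log(0.000708/0.00623) = −(0.0592/1)(-0.944) = +0.056 V.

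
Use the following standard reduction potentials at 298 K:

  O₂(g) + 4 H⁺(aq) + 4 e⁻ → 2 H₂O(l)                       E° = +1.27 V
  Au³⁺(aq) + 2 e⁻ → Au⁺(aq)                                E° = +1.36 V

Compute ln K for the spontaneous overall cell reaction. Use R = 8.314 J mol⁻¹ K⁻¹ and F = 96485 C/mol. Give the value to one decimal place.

Cathode: Au³⁺/Au⁺; anode: O₂/H₂O. E°cell = (+1.36) − (+1.27) = +0.09 V, with n = 4.
ΔG° = −nFE° = −RT ln K, so ln K = nFE°/(RT) = (4)(96485)(+0.09) / ((8.314)(298)) = 14.020.

14.0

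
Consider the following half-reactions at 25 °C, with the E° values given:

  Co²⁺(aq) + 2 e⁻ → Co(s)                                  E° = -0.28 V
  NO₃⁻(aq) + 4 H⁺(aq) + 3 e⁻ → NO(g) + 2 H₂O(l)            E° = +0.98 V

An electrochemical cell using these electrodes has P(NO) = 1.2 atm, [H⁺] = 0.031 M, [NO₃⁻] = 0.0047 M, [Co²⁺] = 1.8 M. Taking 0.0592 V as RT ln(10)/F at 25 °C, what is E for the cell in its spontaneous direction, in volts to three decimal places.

NO₃⁻/NO is the cathode (higher E°), Co²⁺/Co the anode: E°cell = +0.98 − (-0.28) = +1.26 V, n = 6.
Overall: 2 NO₃⁻(aq) + 8 H⁺(aq) + 3 Co(s) → 2 NO(g) + 4 H₂O(l) + 3 Co²⁺(aq)
Q = P(NO)^2·[Co²⁺]^3 / ([NO₃⁻]^2·[H⁺]^8); log Q = 17.649.
E = E° − (0.0592/n) log Q = +1.26 − (0.0592/6)(17.649) = +1.086 V.

+1.086 V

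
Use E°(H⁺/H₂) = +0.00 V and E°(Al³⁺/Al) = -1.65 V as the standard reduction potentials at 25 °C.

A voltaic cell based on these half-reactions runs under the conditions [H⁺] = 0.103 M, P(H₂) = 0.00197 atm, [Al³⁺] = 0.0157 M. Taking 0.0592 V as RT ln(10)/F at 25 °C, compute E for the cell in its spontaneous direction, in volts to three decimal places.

+1.707 V

H⁺/H₂ is the cathode (higher E°), Al³⁺/Al the anode: E°cell = +0.00 − (-1.65) = +1.65 V, n = 6.
Overall: 6 H⁺(aq) + 2 Al(s) → 3 H₂(g) + 2 Al³⁺(aq)
Q = P(H₂)^3·[Al³⁺]^2 / ([H⁺]^6); log Q = -5.802.
E = E° − (0.0592/n) log Q = +1.65 − (0.0592/6)(-5.802) = +1.707 V.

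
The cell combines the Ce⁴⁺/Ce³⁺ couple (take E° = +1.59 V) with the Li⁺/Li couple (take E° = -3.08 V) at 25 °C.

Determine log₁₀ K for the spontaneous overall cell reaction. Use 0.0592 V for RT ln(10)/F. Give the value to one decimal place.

78.9

Cathode: Ce⁴⁺/Ce³⁺; anode: Li⁺/Li. E°cell = +4.67 V, n = 1.
log K = nE°cell / 0.0592 = (1)(+4.67) / 0.0592 = 78.9.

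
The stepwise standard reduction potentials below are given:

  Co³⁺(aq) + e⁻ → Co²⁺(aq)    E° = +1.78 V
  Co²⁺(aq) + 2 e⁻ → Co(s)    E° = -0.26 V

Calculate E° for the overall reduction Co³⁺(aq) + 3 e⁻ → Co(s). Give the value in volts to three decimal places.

+0.420 V

Adding the free-energy changes (−nFE°) of the two steps gives −n₃FE°₃ = −n₁FE°₁ − n₂FE°₂.
E°₃ = (1×+1.78 + 2×-0.26) / 3 = (+1.260) / 3 = +0.420 V.
E° values themselves are not directly additive — weighting by electron count is essential.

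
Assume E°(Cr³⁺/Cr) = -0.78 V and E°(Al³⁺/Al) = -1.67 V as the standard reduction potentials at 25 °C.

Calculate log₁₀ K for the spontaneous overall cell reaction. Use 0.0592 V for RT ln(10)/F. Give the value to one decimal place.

Cathode: Cr³⁺/Cr; anode: Al³⁺/Al. E°cell = +0.89 V, n = 3.
log K = nE°cell / 0.0592 = (3)(+0.89) / 0.0592 = 45.1.

45.1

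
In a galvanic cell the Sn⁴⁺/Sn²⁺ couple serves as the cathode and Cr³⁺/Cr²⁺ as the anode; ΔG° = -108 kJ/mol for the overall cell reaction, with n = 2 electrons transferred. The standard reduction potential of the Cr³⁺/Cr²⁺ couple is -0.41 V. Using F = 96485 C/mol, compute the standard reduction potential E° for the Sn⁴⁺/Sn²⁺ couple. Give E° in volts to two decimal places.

+0.15 V

E°cell = −ΔG°/(nF) = −(-108×10³)/((2)(96485)) = +0.560 V.
Since Sn⁴⁺/Sn²⁺ is the cathode and Cr³⁺/Cr²⁺ the anode, E°cell = E°(Sn⁴⁺/Sn²⁺) − E°(Cr³⁺/Cr²⁺).
So E°(Sn⁴⁺/Sn²⁺) = E°cell + E°(Cr³⁺/Cr²⁺) = +0.560 + (-0.41) = +0.15 V.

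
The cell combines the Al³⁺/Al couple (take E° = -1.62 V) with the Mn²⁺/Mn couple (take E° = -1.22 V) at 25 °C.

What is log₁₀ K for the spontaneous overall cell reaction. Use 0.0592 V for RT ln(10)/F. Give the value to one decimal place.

Cathode: Mn²⁺/Mn; anode: Al³⁺/Al. E°cell = +0.40 V, n = 6.
log K = nE°cell / 0.0592 = (6)(+0.40) / 0.0592 = 40.5.

40.5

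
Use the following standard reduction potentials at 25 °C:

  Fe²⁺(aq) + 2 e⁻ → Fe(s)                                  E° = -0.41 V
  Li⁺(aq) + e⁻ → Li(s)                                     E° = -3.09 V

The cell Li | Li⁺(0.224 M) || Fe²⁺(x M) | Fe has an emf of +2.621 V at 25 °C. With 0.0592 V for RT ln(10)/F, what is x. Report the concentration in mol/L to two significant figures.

0.00051 M

Fe²⁺/Fe is the cathode, Li⁺/Li the anode: E°cell = +2.68 V, n = 2.
Overall reaction: Fe²⁺(aq) + 2 Li(s) → Fe(s) + 2 Li⁺(aq); Q = [Li⁺]^2/[Fe²⁺]^1.
From E = E° − (0.0592/n) log Q: log Q = (E° − E)·n/0.0592 = (+2.68 − (+2.621))·2/0.0592 = 1.9932.
So 1·log[Fe²⁺] = 2·log(0.224) − log Q = -1.2995 − (1.9932) = -3.2927; [Fe²⁺] = 10^(-3.2927) ≈ 0.00051 M.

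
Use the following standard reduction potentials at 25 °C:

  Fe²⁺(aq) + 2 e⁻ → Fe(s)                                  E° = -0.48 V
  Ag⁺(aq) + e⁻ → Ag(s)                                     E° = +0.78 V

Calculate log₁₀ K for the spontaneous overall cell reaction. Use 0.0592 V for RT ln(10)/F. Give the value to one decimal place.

42.6

Cathode: Ag⁺/Ag; anode: Fe²⁺/Fe. E°cell = +1.26 V, n = 2.
log K = nE°cell / 0.0592 = (2)(+1.26) / 0.0592 = 42.6.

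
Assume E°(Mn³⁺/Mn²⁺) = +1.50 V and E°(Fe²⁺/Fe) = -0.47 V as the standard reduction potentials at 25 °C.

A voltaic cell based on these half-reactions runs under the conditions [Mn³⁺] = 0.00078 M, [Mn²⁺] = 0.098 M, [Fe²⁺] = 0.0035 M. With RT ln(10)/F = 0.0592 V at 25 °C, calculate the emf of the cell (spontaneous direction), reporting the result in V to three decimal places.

+1.918 V

Mn³⁺/Mn²⁺ is the cathode (higher E°), Fe²⁺/Fe the anode: E°cell = +1.50 − (-0.47) = +1.97 V, n = 2.
Overall: 2 Mn³⁺(aq) + Fe(s) → 2 Mn²⁺(aq) + Fe²⁺(aq)
Q = [Mn²⁺]^2·[Fe²⁺] / ([Mn³⁺]^2); log Q = 1.742.
E = E° − (0.0592/n) log Q = +1.97 − (0.0592/2)(1.742) = +1.918 V.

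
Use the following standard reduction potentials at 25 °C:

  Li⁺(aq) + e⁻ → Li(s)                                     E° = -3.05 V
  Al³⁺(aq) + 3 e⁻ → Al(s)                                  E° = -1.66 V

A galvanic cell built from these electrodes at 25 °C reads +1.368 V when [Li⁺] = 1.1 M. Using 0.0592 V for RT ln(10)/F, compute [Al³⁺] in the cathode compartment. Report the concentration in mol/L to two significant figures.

Al³⁺/Al is the cathode, Li⁺/Li the anode: E°cell = +1.39 V, n = 3.
Overall reaction: Al³⁺(aq) + 3 Li(s) → Al(s) + 3 Li⁺(aq); Q = [Li⁺]^3/[Al³⁺]^1.
From E = E° − (0.0592/n) log Q: log Q = (E° − E)·n/0.0592 = (+1.39 − (+1.368))·3/0.0592 = 1.1149.
So 1·log[Al³⁺] = 3·log(1.1) − log Q = 0.1242 − (1.1149) = -0.9907; [Al³⁺] = 10^(-0.9907) ≈ 0.10 M.

0.10 M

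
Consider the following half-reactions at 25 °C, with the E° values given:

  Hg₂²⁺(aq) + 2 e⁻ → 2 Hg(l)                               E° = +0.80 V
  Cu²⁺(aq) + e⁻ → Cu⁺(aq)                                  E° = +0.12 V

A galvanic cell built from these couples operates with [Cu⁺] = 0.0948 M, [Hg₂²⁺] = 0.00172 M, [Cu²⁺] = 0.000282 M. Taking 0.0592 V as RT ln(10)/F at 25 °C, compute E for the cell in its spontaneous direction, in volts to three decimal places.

Hg₂²⁺/Hg is the cathode (higher E°), Cu²⁺/Cu⁺ the anode: E°cell = +0.80 − (+0.12) = +0.68 V, n = 2.
Overall: Hg₂²⁺(aq) + 2 Cu⁺(aq) → 2 Hg(l) + 2 Cu²⁺(aq)
Q = [Cu²⁺]^2 / ([Hg₂²⁺]·[Cu⁺]^2); log Q = -2.289.
E = E° − (0.0592/n) log Q = +0.68 − (0.0592/2)(-2.289) = +0.748 V.

+0.748 V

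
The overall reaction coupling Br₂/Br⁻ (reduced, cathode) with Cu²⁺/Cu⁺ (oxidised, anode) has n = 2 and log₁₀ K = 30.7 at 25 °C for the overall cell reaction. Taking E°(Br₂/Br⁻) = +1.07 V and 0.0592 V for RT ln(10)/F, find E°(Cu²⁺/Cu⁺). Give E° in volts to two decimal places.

+0.16 V

E°cell = (0.0592/n)·log K = (0.0592/2)(30.7) = +0.909 V.
Since Br₂/Br⁻ is the cathode and Cu²⁺/Cu⁺ the anode, E°cell = E°(Br₂/Br⁻) − E°(Cu²⁺/Cu⁺).
So E°(Cu²⁺/Cu⁺) = E°(Br₂/Br⁻) − E°cell = (+1.07) − (+0.909) = +0.16 V.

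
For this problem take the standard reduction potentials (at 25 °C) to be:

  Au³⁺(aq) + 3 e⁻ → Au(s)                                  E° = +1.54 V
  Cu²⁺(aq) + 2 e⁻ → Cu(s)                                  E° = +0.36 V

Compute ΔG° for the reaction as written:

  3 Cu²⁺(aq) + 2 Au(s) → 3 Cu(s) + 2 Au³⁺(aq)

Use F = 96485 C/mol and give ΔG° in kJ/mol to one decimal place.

+683.1 kJ/mol

As written, Cu²⁺/Cu is reduced (cathode) and Au³⁺/Au is oxidised (anode), so E°cell = (+0.36) − (+1.54) = -1.18 V.
Balancing electrons gives n = 6.
ΔG° = −nFE° = −(6)(96485)(-1.18) = 683,114 J = +683.1 kJ/mol.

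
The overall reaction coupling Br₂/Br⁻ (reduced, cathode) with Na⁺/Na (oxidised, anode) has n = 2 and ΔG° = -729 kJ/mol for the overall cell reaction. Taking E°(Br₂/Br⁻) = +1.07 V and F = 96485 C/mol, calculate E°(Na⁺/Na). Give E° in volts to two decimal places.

E°cell = −ΔG°/(nF) = −(-729×10³)/((2)(96485)) = +3.778 V.
Since Br₂/Br⁻ is the cathode and Na⁺/Na the anode, E°cell = E°(Br₂/Br⁻) − E°(Na⁺/Na).
So E°(Na⁺/Na) = E°(Br₂/Br⁻) − E°cell = (+1.07) − (+3.778) = -2.71 V.

-2.71 V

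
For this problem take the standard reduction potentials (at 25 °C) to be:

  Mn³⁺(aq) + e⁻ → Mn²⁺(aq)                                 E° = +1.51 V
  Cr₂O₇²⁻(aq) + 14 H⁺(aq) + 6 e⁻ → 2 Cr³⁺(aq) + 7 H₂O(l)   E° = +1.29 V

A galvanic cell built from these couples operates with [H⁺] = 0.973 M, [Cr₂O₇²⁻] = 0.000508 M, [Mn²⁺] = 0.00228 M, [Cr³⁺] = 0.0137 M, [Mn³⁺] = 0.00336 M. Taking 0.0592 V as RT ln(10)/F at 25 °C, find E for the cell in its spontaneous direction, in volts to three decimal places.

+0.227 V

Mn³⁺/Mn²⁺ is the cathode (higher E°), Cr₂O₇²⁻/Cr³⁺ the anode: E°cell = +1.51 − (+1.29) = +0.22 V, n = 6.
Overall: 6 Mn³⁺(aq) + 2 Cr³⁺(aq) + 7 H₂O(l) → 6 Mn²⁺(aq) + Cr₂O₇²⁻(aq) + 14 H⁺(aq)
Q = [Mn²⁺]^6·[Cr₂O₇²⁻]·[H⁺]^14 / ([Mn³⁺]^6·[Cr³⁺]^2); log Q = -0.744.
E = E° − (0.0592/n) log Q = +0.22 − (0.0592/6)(-0.744) = +0.227 V.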